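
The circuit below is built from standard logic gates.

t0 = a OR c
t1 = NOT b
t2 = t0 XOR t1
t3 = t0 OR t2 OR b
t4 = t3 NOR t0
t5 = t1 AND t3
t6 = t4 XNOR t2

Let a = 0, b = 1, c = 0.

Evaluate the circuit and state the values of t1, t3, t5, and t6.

t1 = 0, t3 = 1, t5 = 0, t6 = 1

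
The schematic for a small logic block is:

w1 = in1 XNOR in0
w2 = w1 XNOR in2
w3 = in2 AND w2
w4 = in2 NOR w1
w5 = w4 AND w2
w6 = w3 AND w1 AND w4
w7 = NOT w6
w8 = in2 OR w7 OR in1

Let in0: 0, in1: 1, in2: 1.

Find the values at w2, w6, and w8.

w2 = 0; w6 = 0; w8 = 1

w1 = in1 XNOR in0 = 1 XNOR 0 = 0
w2 = w1 XNOR in2 = 0 XNOR 1 = 0
w3 = in2 AND w2 = 1 AND 0 = 0
w4 = in2 NOR w1 = 1 NOR 0 = 0
w6 = w3 AND w1 AND w4 = 0 AND 0 AND 0 = 0
w7 = NOT w6 = NOT 0 = 1
w8 = in2 OR w7 OR in1 = 1 OR 1 OR 1 = 1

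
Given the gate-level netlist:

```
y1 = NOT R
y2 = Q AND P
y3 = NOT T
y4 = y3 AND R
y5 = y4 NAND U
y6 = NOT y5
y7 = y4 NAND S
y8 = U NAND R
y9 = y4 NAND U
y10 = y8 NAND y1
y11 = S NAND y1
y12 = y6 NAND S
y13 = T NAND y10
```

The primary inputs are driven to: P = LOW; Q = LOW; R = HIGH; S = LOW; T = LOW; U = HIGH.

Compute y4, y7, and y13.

y4 = HIGH, y7 = HIGH, y13 = HIGH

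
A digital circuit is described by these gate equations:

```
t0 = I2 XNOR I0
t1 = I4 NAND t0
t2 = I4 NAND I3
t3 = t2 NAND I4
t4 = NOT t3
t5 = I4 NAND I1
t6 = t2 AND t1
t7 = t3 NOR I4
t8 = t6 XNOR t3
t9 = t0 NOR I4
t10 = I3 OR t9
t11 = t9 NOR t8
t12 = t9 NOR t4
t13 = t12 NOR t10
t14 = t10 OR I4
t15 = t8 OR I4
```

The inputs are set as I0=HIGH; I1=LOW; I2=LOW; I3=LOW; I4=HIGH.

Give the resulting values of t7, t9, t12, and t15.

t0 = I2 XNOR I0 = LOW XNOR HIGH = LOW
t1 = I4 NAND t0 = HIGH NAND LOW = HIGH
t2 = I4 NAND I3 = HIGH NAND LOW = HIGH
t3 = t2 NAND I4 = HIGH NAND HIGH = LOW
t4 = NOT t3 = NOT LOW = HIGH
t6 = t2 AND t1 = HIGH AND HIGH = HIGH
t7 = t3 NOR I4 = LOW NOR HIGH = LOW
t8 = t6 XNOR t3 = HIGH XNOR LOW = LOW
t9 = t0 NOR I4 = LOW NOR HIGH = LOW
t12 = t9 NOR t4 = LOW NOR HIGH = LOW
t15 = t8 OR I4 = LOW OR HIGH = HIGH

t7 = LOW  t9 = LOW  t12 = LOW  t15 = HIGH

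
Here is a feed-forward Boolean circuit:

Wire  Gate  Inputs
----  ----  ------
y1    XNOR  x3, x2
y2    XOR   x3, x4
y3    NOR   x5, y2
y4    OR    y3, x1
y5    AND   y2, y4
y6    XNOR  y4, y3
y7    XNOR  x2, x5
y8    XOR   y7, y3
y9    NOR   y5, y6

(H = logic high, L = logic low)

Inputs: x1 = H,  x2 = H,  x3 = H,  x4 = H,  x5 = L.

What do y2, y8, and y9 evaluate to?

y2 = L; y8 = H; y9 = L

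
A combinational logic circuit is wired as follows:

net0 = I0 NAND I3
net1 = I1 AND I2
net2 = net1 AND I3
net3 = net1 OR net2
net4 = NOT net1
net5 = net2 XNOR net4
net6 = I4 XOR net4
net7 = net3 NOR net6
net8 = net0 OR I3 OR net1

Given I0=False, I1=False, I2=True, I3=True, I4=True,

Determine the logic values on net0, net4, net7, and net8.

net0 = True  net4 = True  net7 = True  net8 = True

net0 = I0 NAND I3 = False NAND True = True
net1 = I1 AND I2 = False AND True = False
net2 = net1 AND I3 = False AND True = False
net3 = net1 OR net2 = False OR False = False
net4 = NOT net1 = NOT False = True
net6 = I4 XOR net4 = True XOR True = False
net7 = net3 NOR net6 = False NOR False = True
net8 = net0 OR I3 OR net1 = True OR True OR False = True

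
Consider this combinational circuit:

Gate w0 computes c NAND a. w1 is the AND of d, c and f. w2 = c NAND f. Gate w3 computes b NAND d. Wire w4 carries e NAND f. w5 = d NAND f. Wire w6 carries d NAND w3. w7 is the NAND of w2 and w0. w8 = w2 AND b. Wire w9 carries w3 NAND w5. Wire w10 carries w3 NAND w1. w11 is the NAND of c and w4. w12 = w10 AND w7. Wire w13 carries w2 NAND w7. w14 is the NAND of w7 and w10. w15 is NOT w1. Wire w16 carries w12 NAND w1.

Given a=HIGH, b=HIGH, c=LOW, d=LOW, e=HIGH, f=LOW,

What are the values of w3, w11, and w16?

w3 = HIGH  w11 = HIGH  w16 = HIGH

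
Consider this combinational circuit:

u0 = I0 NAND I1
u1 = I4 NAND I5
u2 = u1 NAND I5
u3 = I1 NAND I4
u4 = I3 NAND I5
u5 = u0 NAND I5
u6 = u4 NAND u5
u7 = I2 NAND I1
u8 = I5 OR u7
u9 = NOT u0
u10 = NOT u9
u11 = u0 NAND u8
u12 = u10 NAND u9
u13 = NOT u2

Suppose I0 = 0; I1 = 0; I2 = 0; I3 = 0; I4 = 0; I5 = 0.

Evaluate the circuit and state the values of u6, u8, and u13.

u0 = I0 NAND I1 = 0 NAND 0 = 1
u1 = I4 NAND I5 = 0 NAND 0 = 1
u2 = u1 NAND I5 = 1 NAND 0 = 1
u4 = I3 NAND I5 = 0 NAND 0 = 1
u5 = u0 NAND I5 = 1 NAND 0 = 1
u6 = u4 NAND u5 = 1 NAND 1 = 0
u7 = I2 NAND I1 = 0 NAND 0 = 1
u8 = I5 OR u7 = 0 OR 1 = 1
u13 = NOT u2 = NOT 1 = 0

u6 = 0; u8 = 1; u13 = 0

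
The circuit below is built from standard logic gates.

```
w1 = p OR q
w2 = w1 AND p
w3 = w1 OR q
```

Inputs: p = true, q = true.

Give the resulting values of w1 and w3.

w1 = true, w3 = true

w1 = p OR q = true OR true = true
w3 = w1 OR q = true OR true = true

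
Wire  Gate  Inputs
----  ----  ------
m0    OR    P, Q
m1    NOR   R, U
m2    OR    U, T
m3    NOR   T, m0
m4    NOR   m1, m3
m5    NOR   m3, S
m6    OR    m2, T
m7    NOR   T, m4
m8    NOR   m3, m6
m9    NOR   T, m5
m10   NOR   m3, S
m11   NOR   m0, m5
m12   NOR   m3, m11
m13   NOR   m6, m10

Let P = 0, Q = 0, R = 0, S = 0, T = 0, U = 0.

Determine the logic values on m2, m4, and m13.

m0 = P OR Q = 0 OR 0 = 0
m1 = R NOR U = 0 NOR 0 = 1
m2 = U OR T = 0 OR 0 = 0
m3 = T NOR m0 = 0 NOR 0 = 1
m4 = m1 NOR m3 = 1 NOR 1 = 0
m6 = m2 OR T = 0 OR 0 = 0
m10 = m3 NOR S = 1 NOR 0 = 0
m13 = m6 NOR m10 = 0 NOR 0 = 1

m2 = 0  m4 = 0  m13 = 1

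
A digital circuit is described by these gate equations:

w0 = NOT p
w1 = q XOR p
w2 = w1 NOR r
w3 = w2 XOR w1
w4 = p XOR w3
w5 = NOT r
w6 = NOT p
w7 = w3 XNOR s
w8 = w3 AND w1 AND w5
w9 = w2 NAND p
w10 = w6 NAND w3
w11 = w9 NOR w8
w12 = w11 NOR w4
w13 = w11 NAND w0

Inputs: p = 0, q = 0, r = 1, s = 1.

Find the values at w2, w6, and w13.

w2 = 0, w6 = 1, w13 = 1

w0 = NOT p = NOT 0 = 1
w1 = q XOR p = 0 XOR 0 = 0
w2 = w1 NOR r = 0 NOR 1 = 0
w3 = w2 XOR w1 = 0 XOR 0 = 0
w5 = NOT r = NOT 1 = 0
w6 = NOT p = NOT 0 = 1
w8 = w3 AND w1 AND w5 = 0 AND 0 AND 0 = 0
w9 = w2 NAND p = 0 NAND 0 = 1
w11 = w9 NOR w8 = 1 NOR 0 = 0
w13 = w11 NAND w0 = 0 NAND 1 = 1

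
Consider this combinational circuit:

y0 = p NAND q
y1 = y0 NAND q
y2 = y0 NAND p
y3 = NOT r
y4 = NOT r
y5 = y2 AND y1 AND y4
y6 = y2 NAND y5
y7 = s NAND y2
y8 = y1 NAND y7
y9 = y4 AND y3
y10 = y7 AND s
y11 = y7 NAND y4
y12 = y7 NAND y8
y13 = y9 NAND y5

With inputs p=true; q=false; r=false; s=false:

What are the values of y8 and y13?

y0 = p NAND q = true NAND false = true
y1 = y0 NAND q = true NAND false = true
y2 = y0 NAND p = true NAND true = false
y3 = NOT r = NOT false = true
y4 = NOT r = NOT false = true
y5 = y2 AND y1 AND y4 = false AND true AND true = false
y7 = s NAND y2 = false NAND false = true
y8 = y1 NAND y7 = true NAND true = false
y9 = y4 AND y3 = true AND true = true
y13 = y9 NAND y5 = true NAND false = true

y8 = false; y13 = true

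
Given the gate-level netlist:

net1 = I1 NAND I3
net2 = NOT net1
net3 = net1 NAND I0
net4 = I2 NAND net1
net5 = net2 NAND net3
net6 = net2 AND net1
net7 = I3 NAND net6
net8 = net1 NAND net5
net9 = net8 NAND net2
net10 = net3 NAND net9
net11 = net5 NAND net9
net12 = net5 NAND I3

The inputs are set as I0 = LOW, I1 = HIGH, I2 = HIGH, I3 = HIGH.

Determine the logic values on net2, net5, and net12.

net2 = HIGH, net5 = LOW, net12 = HIGH

net1 = I1 NAND I3 = HIGH NAND HIGH = LOW
net2 = NOT net1 = NOT LOW = HIGH
net3 = net1 NAND I0 = LOW NAND LOW = HIGH
net5 = net2 NAND net3 = HIGH NAND HIGH = LOW
net12 = net5 NAND I3 = LOW NAND HIGH = HIGH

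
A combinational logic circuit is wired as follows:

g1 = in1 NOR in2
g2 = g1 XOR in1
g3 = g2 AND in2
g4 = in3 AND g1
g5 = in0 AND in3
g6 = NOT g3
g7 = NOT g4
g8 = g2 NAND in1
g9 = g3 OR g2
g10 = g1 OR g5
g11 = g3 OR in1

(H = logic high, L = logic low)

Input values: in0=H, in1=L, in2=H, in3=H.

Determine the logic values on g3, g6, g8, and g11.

g3 = L, g6 = H, g8 = H, g11 = L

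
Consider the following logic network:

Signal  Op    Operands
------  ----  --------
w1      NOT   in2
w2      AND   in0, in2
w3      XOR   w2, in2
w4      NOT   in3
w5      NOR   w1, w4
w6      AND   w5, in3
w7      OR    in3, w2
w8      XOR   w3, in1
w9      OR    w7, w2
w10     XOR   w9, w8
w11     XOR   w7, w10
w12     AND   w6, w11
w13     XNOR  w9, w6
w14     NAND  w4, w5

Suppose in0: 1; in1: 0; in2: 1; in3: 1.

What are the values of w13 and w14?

w1 = NOT in2 = NOT 1 = 0
w2 = in0 AND in2 = 1 AND 1 = 1
w4 = NOT in3 = NOT 1 = 0
w5 = w1 NOR w4 = 0 NOR 0 = 1
w6 = w5 AND in3 = 1 AND 1 = 1
w7 = in3 OR w2 = 1 OR 1 = 1
w9 = w7 OR w2 = 1 OR 1 = 1
w13 = w9 XNOR w6 = 1 XNOR 1 = 1
w14 = w4 NAND w5 = 0 NAND 1 = 1

w13 = 1; w14 = 1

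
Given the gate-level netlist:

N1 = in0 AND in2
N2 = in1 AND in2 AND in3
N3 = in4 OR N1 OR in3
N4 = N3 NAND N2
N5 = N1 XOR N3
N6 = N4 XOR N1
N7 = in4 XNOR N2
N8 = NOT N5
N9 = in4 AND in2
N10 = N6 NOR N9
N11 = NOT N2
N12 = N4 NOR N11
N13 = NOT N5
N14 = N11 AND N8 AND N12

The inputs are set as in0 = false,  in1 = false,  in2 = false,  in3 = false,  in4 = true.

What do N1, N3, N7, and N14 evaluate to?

N1 = in0 AND in2 = false AND false = false
N2 = in1 AND in2 AND in3 = false AND false AND false = false
N3 = in4 OR N1 OR in3 = true OR false OR false = true
N4 = N3 NAND N2 = true NAND false = true
N5 = N1 XOR N3 = false XOR true = true
N7 = in4 XNOR N2 = true XNOR false = false
N8 = NOT N5 = NOT true = false
N11 = NOT N2 = NOT false = true
N12 = N4 NOR N11 = true NOR true = false
N14 = N11 AND N8 AND N12 = true AND false AND false = false

N1 = false, N3 = true, N7 = false, N14 = false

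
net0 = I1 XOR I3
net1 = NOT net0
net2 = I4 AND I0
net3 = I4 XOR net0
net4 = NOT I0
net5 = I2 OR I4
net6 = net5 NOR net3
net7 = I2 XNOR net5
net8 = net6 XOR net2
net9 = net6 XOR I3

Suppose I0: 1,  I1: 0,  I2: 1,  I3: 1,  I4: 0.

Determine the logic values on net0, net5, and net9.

net0 = 1  net5 = 1  net9 = 1

net0 = I1 XOR I3 = 0 XOR 1 = 1
net3 = I4 XOR net0 = 0 XOR 1 = 1
net5 = I2 OR I4 = 1 OR 0 = 1
net6 = net5 NOR net3 = 1 NOR 1 = 0
net9 = net6 XOR I3 = 0 XOR 1 = 1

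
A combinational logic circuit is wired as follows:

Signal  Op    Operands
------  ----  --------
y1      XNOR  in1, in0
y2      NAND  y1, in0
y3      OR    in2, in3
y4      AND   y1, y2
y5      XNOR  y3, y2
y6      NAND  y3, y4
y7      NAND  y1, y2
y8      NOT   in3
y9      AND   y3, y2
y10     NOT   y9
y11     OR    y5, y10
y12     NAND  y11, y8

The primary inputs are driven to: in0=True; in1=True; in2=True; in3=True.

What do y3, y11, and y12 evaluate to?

y3 = True, y11 = True, y12 = True

y1 = in1 XNOR in0 = True XNOR True = True
y2 = y1 NAND in0 = True NAND True = False
y3 = in2 OR in3 = True OR True = True
y5 = y3 XNOR y2 = True XNOR False = False
y8 = NOT in3 = NOT True = False
y9 = y3 AND y2 = True AND False = False
y10 = NOT y9 = NOT False = True
y11 = y5 OR y10 = False OR True = True
y12 = y11 NAND y8 = True NAND False = True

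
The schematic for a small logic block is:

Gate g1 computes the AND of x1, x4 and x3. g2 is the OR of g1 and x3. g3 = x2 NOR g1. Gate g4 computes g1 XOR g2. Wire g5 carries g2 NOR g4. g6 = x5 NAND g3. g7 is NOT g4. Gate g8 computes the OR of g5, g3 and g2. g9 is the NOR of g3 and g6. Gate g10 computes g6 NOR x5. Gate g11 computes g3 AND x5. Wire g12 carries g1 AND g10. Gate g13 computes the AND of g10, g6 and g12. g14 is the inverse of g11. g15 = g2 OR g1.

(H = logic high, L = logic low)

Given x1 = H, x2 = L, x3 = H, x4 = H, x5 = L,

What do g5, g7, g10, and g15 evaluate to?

g5 = L; g7 = H; g10 = L; g15 = H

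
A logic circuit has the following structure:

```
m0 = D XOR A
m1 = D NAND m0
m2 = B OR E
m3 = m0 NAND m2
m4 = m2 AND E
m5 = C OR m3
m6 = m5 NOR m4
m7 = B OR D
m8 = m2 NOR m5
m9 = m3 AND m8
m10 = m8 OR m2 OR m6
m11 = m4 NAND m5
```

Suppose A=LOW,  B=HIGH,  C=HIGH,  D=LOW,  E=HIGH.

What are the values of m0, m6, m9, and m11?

m0 = D XOR A = LOW XOR LOW = LOW
m2 = B OR E = HIGH OR HIGH = HIGH
m3 = m0 NAND m2 = LOW NAND HIGH = HIGH
m4 = m2 AND E = HIGH AND HIGH = HIGH
m5 = C OR m3 = HIGH OR HIGH = HIGH
m6 = m5 NOR m4 = HIGH NOR HIGH = LOW
m8 = m2 NOR m5 = HIGH NOR HIGH = LOW
m9 = m3 AND m8 = HIGH AND LOW = LOW
m11 = m4 NAND m5 = HIGH NAND HIGH = LOW

m0 = LOW, m6 = LOW, m9 = LOW, m11 = LOW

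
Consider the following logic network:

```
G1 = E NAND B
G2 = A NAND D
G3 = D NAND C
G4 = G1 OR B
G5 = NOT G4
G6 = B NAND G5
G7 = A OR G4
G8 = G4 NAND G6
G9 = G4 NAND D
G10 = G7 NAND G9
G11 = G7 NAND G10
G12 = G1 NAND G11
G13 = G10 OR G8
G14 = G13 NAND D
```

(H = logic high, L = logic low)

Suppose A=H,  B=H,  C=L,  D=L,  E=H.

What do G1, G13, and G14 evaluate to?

G1 = L  G13 = L  G14 = H

G1 = E NAND B = H NAND H = L
G4 = G1 OR B = L OR H = H
G5 = NOT G4 = NOT H = L
G6 = B NAND G5 = H NAND L = H
G7 = A OR G4 = H OR H = H
G8 = G4 NAND G6 = H NAND H = L
G9 = G4 NAND D = H NAND L = H
G10 = G7 NAND G9 = H NAND H = L
G13 = G10 OR G8 = L OR L = L
G14 = G13 NAND D = L NAND L = H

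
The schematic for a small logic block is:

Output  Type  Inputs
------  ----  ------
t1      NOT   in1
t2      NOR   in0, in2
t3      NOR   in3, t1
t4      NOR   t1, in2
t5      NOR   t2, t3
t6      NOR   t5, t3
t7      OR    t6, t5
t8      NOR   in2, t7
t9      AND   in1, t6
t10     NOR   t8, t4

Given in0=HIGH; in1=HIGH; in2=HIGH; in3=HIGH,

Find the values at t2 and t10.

t1 = NOT in1 = NOT HIGH = LOW
t2 = in0 NOR in2 = HIGH NOR HIGH = LOW
t3 = in3 NOR t1 = HIGH NOR LOW = LOW
t4 = t1 NOR in2 = LOW NOR HIGH = LOW
t5 = t2 NOR t3 = LOW NOR LOW = HIGH
t6 = t5 NOR t3 = HIGH NOR LOW = LOW
t7 = t6 OR t5 = LOW OR HIGH = HIGH
t8 = in2 NOR t7 = HIGH NOR HIGH = LOW
t10 = t8 NOR t4 = LOW NOR LOW = HIGH

t2 = LOW, t10 = HIGH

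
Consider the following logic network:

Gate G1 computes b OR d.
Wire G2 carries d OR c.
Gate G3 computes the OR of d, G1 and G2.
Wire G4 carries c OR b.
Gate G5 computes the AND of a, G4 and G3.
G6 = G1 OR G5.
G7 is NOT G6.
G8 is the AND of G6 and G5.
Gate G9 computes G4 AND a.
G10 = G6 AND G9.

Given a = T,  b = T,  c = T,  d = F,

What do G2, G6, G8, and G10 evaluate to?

G2 = T, G6 = T, G8 = T, G10 = T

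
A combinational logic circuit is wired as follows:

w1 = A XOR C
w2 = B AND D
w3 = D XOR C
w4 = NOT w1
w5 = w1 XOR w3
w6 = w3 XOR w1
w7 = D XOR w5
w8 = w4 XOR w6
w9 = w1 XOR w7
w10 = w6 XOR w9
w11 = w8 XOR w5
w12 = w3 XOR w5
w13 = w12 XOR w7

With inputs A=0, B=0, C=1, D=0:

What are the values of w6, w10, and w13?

w6 = 0; w10 = 1; w13 = 1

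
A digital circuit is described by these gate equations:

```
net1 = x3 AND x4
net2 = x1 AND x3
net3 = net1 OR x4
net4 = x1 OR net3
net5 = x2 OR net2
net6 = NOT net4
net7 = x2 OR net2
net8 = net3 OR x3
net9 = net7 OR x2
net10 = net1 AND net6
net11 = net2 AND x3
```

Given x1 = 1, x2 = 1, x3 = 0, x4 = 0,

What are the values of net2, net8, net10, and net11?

net2 = 0; net8 = 0; net10 = 0; net11 = 0

net1 = x3 AND x4 = 0 AND 0 = 0
net2 = x1 AND x3 = 1 AND 0 = 0
net3 = net1 OR x4 = 0 OR 0 = 0
net4 = x1 OR net3 = 1 OR 0 = 1
net6 = NOT net4 = NOT 1 = 0
net8 = net3 OR x3 = 0 OR 0 = 0
net10 = net1 AND net6 = 0 AND 0 = 0
net11 = net2 AND x3 = 0 AND 0 = 0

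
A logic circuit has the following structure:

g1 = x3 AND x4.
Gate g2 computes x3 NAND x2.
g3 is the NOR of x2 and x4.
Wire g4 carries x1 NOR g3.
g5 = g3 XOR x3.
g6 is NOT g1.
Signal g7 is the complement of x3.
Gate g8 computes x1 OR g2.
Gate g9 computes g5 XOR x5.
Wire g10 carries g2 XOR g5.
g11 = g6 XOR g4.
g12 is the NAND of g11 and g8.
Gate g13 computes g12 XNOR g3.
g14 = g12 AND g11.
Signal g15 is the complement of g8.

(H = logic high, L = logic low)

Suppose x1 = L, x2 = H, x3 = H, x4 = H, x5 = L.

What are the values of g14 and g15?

g14 = H, g15 = H

g1 = x3 AND x4 = H AND H = H
g2 = x3 NAND x2 = H NAND H = L
g3 = x2 NOR x4 = H NOR H = L
g4 = x1 NOR g3 = L NOR L = H
g6 = NOT g1 = NOT H = L
g8 = x1 OR g2 = L OR L = L
g11 = g6 XOR g4 = L XOR H = H
g12 = g11 NAND g8 = H NAND L = H
g14 = g12 AND g11 = H AND H = H
g15 = NOT g8 = NOT L = H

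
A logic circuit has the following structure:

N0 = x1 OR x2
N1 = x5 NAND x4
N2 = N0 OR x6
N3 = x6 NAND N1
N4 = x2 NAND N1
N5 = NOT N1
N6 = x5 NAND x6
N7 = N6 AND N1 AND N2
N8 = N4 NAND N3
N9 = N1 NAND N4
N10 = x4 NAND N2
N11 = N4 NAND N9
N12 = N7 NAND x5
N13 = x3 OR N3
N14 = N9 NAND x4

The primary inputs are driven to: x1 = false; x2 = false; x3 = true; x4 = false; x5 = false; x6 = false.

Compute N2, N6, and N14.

N2 = false  N6 = true  N14 = true

N0 = x1 OR x2 = false OR false = false
N1 = x5 NAND x4 = false NAND false = true
N2 = N0 OR x6 = false OR false = false
N4 = x2 NAND N1 = false NAND true = true
N6 = x5 NAND x6 = false NAND false = true
N9 = N1 NAND N4 = true NAND true = false
N14 = N9 NAND x4 = false NAND false = true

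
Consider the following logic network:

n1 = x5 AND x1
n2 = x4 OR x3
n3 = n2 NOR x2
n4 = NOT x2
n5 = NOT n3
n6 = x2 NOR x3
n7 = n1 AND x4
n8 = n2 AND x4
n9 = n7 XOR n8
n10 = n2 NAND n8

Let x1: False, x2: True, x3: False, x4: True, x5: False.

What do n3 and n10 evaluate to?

n3 = False, n10 = False

n2 = x4 OR x3 = True OR False = True
n3 = n2 NOR x2 = True NOR True = False
n8 = n2 AND x4 = True AND True = True
n10 = n2 NAND n8 = True NAND True = False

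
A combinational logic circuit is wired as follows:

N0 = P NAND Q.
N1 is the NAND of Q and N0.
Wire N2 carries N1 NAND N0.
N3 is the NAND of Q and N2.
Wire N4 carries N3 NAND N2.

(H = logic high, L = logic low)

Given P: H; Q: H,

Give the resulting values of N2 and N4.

N0 = P NAND Q = H NAND H = L
N1 = Q NAND N0 = H NAND L = H
N2 = N1 NAND N0 = H NAND L = H
N3 = Q NAND N2 = H NAND H = L
N4 = N3 NAND N2 = L NAND H = H

N2 = H; N4 = H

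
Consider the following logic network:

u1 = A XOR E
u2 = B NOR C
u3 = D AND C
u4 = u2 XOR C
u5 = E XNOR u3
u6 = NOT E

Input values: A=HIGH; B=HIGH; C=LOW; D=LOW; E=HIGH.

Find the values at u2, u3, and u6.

u2 = LOW, u3 = LOW, u6 = LOW

u2 = B NOR C = HIGH NOR LOW = LOW
u3 = D AND C = LOW AND LOW = LOW
u6 = NOT E = NOT HIGH = LOW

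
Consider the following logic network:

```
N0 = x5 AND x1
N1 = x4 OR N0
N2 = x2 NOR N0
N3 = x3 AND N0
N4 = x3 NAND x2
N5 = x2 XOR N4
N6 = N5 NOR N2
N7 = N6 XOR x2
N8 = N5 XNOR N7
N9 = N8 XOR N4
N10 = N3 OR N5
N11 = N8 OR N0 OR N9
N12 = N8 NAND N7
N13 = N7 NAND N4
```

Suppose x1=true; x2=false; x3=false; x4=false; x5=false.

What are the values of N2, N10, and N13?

N0 = x5 AND x1 = false AND true = false
N2 = x2 NOR N0 = false NOR false = true
N3 = x3 AND N0 = false AND false = false
N4 = x3 NAND x2 = false NAND false = true
N5 = x2 XOR N4 = false XOR true = true
N6 = N5 NOR N2 = true NOR true = false
N7 = N6 XOR x2 = false XOR false = false
N10 = N3 OR N5 = false OR true = true
N13 = N7 NAND N4 = false NAND true = true

N2 = true, N10 = true, N13 = true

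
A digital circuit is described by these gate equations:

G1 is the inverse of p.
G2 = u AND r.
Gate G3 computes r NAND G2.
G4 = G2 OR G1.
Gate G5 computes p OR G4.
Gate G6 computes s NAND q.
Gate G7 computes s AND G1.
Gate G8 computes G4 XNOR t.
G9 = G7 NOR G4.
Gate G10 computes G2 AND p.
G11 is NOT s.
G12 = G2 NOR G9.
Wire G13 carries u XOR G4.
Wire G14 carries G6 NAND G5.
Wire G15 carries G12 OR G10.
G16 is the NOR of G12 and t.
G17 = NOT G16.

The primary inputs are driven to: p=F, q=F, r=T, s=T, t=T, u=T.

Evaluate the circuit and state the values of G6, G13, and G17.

G6 = T  G13 = F  G17 = T

G1 = NOT p = NOT F = T
G2 = u AND r = T AND T = T
G4 = G2 OR G1 = T OR T = T
G6 = s NAND q = T NAND F = T
G7 = s AND G1 = T AND T = T
G9 = G7 NOR G4 = T NOR T = F
G12 = G2 NOR G9 = T NOR F = F
G13 = u XOR G4 = T XOR T = F
G16 = G12 NOR t = F NOR T = F
G17 = NOT G16 = NOT F = T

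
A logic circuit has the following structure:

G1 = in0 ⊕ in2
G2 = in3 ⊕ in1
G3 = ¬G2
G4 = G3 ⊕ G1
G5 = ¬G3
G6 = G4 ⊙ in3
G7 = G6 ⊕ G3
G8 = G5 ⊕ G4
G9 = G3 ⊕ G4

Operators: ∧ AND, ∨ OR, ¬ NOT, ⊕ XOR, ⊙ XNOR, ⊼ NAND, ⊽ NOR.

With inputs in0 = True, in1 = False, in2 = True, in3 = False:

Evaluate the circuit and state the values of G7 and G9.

G1 = in0 XOR in2 = True XOR True = False
G2 = in3 XOR in1 = False XOR False = False
G3 = NOT G2 = NOT False = True
G4 = G3 XOR G1 = True XOR False = True
G6 = G4 XNOR in3 = True XNOR False = False
G7 = G6 XOR G3 = False XOR True = True
G9 = G3 XOR G4 = True XOR True = False

G7 = True  G9 = False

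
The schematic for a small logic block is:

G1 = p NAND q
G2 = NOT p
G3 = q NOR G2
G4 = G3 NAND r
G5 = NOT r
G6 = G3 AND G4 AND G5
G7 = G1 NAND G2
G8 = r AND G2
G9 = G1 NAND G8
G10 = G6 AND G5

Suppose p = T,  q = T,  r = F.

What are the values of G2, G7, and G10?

G2 = F, G7 = T, G10 = F

G1 = p NAND q = T NAND T = F
G2 = NOT p = NOT T = F
G3 = q NOR G2 = T NOR F = F
G4 = G3 NAND r = F NAND F = T
G5 = NOT r = NOT F = T
G6 = G3 AND G4 AND G5 = F AND T AND T = F
G7 = G1 NAND G2 = F NAND F = T
G10 = G6 AND G5 = F AND T = F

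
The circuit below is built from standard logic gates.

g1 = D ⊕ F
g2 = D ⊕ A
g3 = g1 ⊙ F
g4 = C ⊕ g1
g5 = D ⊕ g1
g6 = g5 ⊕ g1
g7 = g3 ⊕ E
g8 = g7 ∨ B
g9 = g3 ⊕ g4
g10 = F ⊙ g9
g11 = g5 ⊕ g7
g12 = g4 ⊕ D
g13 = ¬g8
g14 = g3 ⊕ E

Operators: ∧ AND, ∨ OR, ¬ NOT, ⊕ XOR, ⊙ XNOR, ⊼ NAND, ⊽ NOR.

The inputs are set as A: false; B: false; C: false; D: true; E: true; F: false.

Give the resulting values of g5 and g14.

g1 = D XOR F = true XOR false = true
g3 = g1 XNOR F = true XNOR false = false
g5 = D XOR g1 = true XOR true = false
g14 = g3 XOR E = false XOR true = true

g5 = false  g14 = true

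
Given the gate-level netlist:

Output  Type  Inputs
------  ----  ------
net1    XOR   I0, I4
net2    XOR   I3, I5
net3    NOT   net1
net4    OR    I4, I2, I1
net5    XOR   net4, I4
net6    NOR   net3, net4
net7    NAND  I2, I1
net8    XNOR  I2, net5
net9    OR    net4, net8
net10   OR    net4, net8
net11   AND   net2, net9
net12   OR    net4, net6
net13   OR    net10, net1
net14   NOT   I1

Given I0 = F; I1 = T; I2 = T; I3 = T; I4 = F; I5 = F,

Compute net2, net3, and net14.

net1 = I0 XOR I4 = F XOR F = F
net2 = I3 XOR I5 = T XOR F = T
net3 = NOT net1 = NOT F = T
net14 = NOT I1 = NOT T = F

net2 = T, net3 = T, net14 = F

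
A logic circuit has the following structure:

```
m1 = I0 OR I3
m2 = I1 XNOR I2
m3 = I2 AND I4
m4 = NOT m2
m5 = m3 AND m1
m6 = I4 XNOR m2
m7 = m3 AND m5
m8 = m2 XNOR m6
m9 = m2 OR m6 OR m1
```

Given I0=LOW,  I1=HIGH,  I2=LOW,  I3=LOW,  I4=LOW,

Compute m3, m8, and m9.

m1 = I0 OR I3 = LOW OR LOW = LOW
m2 = I1 XNOR I2 = HIGH XNOR LOW = LOW
m3 = I2 AND I4 = LOW AND LOW = LOW
m6 = I4 XNOR m2 = LOW XNOR LOW = HIGH
m8 = m2 XNOR m6 = LOW XNOR HIGH = LOW
m9 = m2 OR m6 OR m1 = LOW OR HIGH OR LOW = HIGH

m3 = LOW, m8 = LOW, m9 = HIGH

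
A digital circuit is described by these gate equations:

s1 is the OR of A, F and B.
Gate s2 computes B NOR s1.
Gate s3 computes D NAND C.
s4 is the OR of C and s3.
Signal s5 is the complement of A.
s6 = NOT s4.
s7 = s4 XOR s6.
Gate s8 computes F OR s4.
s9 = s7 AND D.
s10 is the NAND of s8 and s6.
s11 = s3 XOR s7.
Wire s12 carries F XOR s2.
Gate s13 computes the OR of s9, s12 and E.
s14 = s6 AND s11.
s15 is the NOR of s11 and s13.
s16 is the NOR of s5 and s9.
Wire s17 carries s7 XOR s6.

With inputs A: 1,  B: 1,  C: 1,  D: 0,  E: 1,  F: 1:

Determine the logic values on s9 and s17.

s3 = D NAND C = 0 NAND 1 = 1
s4 = C OR s3 = 1 OR 1 = 1
s6 = NOT s4 = NOT 1 = 0
s7 = s4 XOR s6 = 1 XOR 0 = 1
s9 = s7 AND D = 1 AND 0 = 0
s17 = s7 XOR s6 = 1 XOR 0 = 1

s9 = 0, s17 = 1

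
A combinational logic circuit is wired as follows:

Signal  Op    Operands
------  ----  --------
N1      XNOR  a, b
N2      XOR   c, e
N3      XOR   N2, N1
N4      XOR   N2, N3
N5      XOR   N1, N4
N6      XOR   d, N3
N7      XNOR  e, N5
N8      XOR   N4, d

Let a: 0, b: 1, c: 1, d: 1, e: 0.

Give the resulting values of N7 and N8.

N1 = a XNOR b = 0 XNOR 1 = 0
N2 = c XOR e = 1 XOR 0 = 1
N3 = N2 XOR N1 = 1 XOR 0 = 1
N4 = N2 XOR N3 = 1 XOR 1 = 0
N5 = N1 XOR N4 = 0 XOR 0 = 0
N7 = e XNOR N5 = 0 XNOR 0 = 1
N8 = N4 XOR d = 0 XOR 1 = 1

N7 = 1; N8 = 1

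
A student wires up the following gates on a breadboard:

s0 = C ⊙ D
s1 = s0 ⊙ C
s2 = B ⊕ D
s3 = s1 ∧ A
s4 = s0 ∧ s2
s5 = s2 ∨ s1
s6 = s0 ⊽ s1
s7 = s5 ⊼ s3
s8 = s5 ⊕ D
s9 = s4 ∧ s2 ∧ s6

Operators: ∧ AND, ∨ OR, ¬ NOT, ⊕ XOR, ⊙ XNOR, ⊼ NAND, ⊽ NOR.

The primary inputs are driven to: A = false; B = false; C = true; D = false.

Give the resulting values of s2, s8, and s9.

s0 = C XNOR D = true XNOR false = false
s1 = s0 XNOR C = false XNOR true = false
s2 = B XOR D = false XOR false = false
s4 = s0 AND s2 = false AND false = false
s5 = s2 OR s1 = false OR false = false
s6 = s0 NOR s1 = false NOR false = true
s8 = s5 XOR D = false XOR false = false
s9 = s4 AND s2 AND s6 = false AND false AND true = false

s2 = false; s8 = false; s9 = false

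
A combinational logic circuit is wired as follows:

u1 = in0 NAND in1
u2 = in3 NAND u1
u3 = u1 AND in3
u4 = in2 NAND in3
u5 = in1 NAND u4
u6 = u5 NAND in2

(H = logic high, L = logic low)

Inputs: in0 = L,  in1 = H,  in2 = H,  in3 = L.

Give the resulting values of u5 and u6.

u5 = L  u6 = H

u4 = in2 NAND in3 = H NAND L = H
u5 = in1 NAND u4 = H NAND H = L
u6 = u5 NAND in2 = L NAND H = H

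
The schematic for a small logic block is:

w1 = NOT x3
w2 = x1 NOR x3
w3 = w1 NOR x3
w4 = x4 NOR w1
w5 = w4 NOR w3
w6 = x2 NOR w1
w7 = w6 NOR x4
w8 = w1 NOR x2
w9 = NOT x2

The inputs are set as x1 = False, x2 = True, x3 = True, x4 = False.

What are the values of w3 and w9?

w1 = NOT x3 = NOT True = False
w3 = w1 NOR x3 = False NOR True = False
w9 = NOT x2 = NOT True = False

w3 = False, w9 = False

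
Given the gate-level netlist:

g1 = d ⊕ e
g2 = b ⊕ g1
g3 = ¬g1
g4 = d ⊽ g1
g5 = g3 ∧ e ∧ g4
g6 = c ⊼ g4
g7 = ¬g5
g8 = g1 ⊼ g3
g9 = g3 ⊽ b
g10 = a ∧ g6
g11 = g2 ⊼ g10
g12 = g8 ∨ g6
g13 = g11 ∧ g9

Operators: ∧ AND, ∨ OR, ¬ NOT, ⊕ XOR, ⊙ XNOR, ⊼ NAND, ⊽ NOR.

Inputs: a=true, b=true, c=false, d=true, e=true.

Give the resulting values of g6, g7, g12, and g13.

g1 = d XOR e = true XOR true = false
g2 = b XOR g1 = true XOR false = true
g3 = NOT g1 = NOT false = true
g4 = d NOR g1 = true NOR false = false
g5 = g3 AND e AND g4 = true AND true AND false = false
g6 = c NAND g4 = false NAND false = true
g7 = NOT g5 = NOT false = true
g8 = g1 NAND g3 = false NAND true = true
g9 = g3 NOR b = true NOR true = false
g10 = a AND g6 = true AND true = true
g11 = g2 NAND g10 = true NAND true = false
g12 = g8 OR g6 = true OR true = true
g13 = g11 AND g9 = false AND false = false

g6 = true, g7 = true, g12 = true, g13 = false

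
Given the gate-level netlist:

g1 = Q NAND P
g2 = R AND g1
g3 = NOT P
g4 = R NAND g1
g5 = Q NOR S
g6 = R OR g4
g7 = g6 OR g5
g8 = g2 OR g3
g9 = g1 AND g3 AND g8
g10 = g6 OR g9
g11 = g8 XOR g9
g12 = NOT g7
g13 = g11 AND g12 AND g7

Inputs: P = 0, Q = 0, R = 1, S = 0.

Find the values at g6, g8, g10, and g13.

g6 = 1, g8 = 1, g10 = 1, g13 = 0

g1 = Q NAND P = 0 NAND 0 = 1
g2 = R AND g1 = 1 AND 1 = 1
g3 = NOT P = NOT 0 = 1
g4 = R NAND g1 = 1 NAND 1 = 0
g5 = Q NOR S = 0 NOR 0 = 1
g6 = R OR g4 = 1 OR 0 = 1
g7 = g6 OR g5 = 1 OR 1 = 1
g8 = g2 OR g3 = 1 OR 1 = 1
g9 = g1 AND g3 AND g8 = 1 AND 1 AND 1 = 1
g10 = g6 OR g9 = 1 OR 1 = 1
g11 = g8 XOR g9 = 1 XOR 1 = 0
g12 = NOT g7 = NOT 1 = 0
g13 = g11 AND g12 AND g7 = 0 AND 0 AND 1 = 0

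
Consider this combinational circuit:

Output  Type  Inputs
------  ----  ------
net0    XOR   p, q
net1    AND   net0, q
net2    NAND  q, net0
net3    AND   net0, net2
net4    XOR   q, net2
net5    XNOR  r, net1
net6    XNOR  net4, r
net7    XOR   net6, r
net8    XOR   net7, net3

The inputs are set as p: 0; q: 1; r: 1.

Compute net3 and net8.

net3 = 0, net8 = 0

net0 = p XOR q = 0 XOR 1 = 1
net2 = q NAND net0 = 1 NAND 1 = 0
net3 = net0 AND net2 = 1 AND 0 = 0
net4 = q XOR net2 = 1 XOR 0 = 1
net6 = net4 XNOR r = 1 XNOR 1 = 1
net7 = net6 XOR r = 1 XOR 1 = 0
net8 = net7 XOR net3 = 0 XOR 0 = 0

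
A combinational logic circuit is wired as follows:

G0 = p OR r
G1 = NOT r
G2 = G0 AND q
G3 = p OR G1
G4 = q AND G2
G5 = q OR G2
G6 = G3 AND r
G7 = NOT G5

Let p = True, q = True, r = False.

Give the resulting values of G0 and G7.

G0 = True  G7 = False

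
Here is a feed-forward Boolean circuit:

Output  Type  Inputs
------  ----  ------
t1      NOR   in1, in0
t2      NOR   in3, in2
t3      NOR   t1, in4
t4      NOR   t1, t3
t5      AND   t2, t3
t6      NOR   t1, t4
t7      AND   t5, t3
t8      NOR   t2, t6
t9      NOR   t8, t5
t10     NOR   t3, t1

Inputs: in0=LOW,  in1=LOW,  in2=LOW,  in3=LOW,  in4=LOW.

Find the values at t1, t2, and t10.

t1 = HIGH, t2 = HIGH, t10 = LOW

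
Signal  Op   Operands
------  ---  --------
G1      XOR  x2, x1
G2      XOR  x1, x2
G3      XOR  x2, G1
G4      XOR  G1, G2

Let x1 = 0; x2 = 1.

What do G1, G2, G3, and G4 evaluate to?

G1 = 1, G2 = 1, G3 = 0, G4 = 0

G1 = x2 XOR x1 = 1 XOR 0 = 1
G2 = x1 XOR x2 = 0 XOR 1 = 1
G3 = x2 XOR G1 = 1 XOR 1 = 0
G4 = G1 XOR G2 = 1 XOR 1 = 0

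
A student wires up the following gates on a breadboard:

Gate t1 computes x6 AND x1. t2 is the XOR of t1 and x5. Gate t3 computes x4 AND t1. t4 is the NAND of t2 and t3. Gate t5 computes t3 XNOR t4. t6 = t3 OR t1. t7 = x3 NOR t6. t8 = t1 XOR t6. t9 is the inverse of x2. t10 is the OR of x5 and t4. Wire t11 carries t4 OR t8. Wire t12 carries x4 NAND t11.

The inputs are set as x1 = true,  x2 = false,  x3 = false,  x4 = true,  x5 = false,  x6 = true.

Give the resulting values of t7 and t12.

t7 = false, t12 = true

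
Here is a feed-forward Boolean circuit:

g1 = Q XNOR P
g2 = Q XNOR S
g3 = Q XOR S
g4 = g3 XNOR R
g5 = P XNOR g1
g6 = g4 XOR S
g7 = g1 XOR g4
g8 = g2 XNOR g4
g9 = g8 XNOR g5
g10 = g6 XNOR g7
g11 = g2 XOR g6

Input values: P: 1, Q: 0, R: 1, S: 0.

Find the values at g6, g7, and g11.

g6 = 0; g7 = 0; g11 = 1

g1 = Q XNOR P = 0 XNOR 1 = 0
g2 = Q XNOR S = 0 XNOR 0 = 1
g3 = Q XOR S = 0 XOR 0 = 0
g4 = g3 XNOR R = 0 XNOR 1 = 0
g6 = g4 XOR S = 0 XOR 0 = 0
g7 = g1 XOR g4 = 0 XOR 0 = 0
g11 = g2 XOR g6 = 1 XOR 0 = 1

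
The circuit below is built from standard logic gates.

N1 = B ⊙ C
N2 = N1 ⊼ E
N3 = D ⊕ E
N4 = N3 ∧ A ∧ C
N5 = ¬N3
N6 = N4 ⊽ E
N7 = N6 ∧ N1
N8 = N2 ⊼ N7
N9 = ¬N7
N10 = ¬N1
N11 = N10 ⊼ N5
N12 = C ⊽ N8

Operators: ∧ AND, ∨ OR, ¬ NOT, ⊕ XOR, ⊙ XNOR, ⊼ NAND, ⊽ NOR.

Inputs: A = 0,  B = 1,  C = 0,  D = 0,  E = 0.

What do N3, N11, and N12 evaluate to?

N3 = 0, N11 = 0, N12 = 0

N1 = B XNOR C = 1 XNOR 0 = 0
N2 = N1 NAND E = 0 NAND 0 = 1
N3 = D XOR E = 0 XOR 0 = 0
N4 = N3 AND A AND C = 0 AND 0 AND 0 = 0
N5 = NOT N3 = NOT 0 = 1
N6 = N4 NOR E = 0 NOR 0 = 1
N7 = N6 AND N1 = 1 AND 0 = 0
N8 = N2 NAND N7 = 1 NAND 0 = 1
N10 = NOT N1 = NOT 0 = 1
N11 = N10 NAND N5 = 1 NAND 1 = 0
N12 = C NOR N8 = 0 NOR 1 = 0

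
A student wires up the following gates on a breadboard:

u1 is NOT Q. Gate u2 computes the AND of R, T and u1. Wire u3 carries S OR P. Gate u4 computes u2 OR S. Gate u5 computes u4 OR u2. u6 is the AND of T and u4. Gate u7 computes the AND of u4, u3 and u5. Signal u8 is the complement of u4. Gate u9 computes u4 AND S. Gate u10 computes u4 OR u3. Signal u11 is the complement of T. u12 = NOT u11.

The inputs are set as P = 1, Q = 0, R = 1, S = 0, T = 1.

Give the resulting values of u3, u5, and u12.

u3 = 1  u5 = 1  u12 = 1

u1 = NOT Q = NOT 0 = 1
u2 = R AND T AND u1 = 1 AND 1 AND 1 = 1
u3 = S OR P = 0 OR 1 = 1
u4 = u2 OR S = 1 OR 0 = 1
u5 = u4 OR u2 = 1 OR 1 = 1
u11 = NOT T = NOT 1 = 0
u12 = NOT u11 = NOT 0 = 1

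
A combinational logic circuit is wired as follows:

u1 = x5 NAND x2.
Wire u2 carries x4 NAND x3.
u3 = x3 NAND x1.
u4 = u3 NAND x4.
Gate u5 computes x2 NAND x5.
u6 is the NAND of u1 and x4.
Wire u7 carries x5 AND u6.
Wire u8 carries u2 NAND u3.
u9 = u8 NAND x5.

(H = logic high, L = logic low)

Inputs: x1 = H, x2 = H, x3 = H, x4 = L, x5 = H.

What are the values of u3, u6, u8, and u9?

u3 = L, u6 = H, u8 = H, u9 = L

u1 = x5 NAND x2 = H NAND H = L
u2 = x4 NAND x3 = L NAND H = H
u3 = x3 NAND x1 = H NAND H = L
u6 = u1 NAND x4 = L NAND L = H
u8 = u2 NAND u3 = H NAND L = H
u9 = u8 NAND x5 = H NAND H = L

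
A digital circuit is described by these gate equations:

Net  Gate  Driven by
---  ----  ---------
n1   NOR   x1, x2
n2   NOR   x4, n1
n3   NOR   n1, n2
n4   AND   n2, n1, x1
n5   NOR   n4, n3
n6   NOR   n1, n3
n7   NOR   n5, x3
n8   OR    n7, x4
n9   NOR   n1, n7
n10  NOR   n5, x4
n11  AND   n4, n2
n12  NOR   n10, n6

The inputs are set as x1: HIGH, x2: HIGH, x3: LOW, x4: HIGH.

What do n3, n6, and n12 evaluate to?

n1 = x1 NOR x2 = HIGH NOR HIGH = LOW
n2 = x4 NOR n1 = HIGH NOR LOW = LOW
n3 = n1 NOR n2 = LOW NOR LOW = HIGH
n4 = n2 AND n1 AND x1 = LOW AND LOW AND HIGH = LOW
n5 = n4 NOR n3 = LOW NOR HIGH = LOW
n6 = n1 NOR n3 = LOW NOR HIGH = LOW
n10 = n5 NOR x4 = LOW NOR HIGH = LOW
n12 = n10 NOR n6 = LOW NOR LOW = HIGH

n3 = HIGH; n6 = LOW; n12 = HIGH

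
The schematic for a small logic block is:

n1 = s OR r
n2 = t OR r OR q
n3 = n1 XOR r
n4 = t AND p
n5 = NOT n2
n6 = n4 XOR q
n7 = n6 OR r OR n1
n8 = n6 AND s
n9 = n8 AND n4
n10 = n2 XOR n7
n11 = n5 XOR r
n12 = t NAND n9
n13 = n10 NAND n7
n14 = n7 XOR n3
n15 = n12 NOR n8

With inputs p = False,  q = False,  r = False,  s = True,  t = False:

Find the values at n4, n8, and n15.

n4 = False  n8 = False  n15 = False

n4 = t AND p = False AND False = False
n6 = n4 XOR q = False XOR False = False
n8 = n6 AND s = False AND True = False
n9 = n8 AND n4 = False AND False = False
n12 = t NAND n9 = False NAND False = True
n15 = n12 NOR n8 = True NOR False = False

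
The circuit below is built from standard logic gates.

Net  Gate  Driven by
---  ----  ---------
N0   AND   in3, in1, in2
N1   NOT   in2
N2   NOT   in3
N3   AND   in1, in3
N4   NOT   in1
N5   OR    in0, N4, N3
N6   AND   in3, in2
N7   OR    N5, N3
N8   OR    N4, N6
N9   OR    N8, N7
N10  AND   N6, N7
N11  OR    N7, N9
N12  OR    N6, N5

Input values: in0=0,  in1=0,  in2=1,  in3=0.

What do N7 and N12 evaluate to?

N3 = in1 AND in3 = 0 AND 0 = 0
N4 = NOT in1 = NOT 0 = 1
N5 = in0 OR N4 OR N3 = 0 OR 1 OR 0 = 1
N6 = in3 AND in2 = 0 AND 1 = 0
N7 = N5 OR N3 = 1 OR 0 = 1
N12 = N6 OR N5 = 0 OR 1 = 1

N7 = 1, N12 = 1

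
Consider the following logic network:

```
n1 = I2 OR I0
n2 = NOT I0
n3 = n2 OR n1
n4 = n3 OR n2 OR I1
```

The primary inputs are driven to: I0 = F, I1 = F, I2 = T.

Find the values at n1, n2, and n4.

n1 = I2 OR I0 = T OR F = T
n2 = NOT I0 = NOT F = T
n3 = n2 OR n1 = T OR T = T
n4 = n3 OR n2 OR I1 = T OR T OR F = T

n1 = T  n2 = T  n4 = T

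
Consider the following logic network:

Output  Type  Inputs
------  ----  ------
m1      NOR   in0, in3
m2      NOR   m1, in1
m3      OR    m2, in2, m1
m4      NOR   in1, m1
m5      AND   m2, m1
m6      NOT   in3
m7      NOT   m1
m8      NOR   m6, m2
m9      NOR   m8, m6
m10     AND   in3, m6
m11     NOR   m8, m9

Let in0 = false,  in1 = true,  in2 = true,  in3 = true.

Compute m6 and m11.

m1 = in0 NOR in3 = false NOR true = false
m2 = m1 NOR in1 = false NOR true = false
m6 = NOT in3 = NOT true = false
m8 = m6 NOR m2 = false NOR false = true
m9 = m8 NOR m6 = true NOR false = false
m11 = m8 NOR m9 = true NOR false = false

m6 = false; m11 = false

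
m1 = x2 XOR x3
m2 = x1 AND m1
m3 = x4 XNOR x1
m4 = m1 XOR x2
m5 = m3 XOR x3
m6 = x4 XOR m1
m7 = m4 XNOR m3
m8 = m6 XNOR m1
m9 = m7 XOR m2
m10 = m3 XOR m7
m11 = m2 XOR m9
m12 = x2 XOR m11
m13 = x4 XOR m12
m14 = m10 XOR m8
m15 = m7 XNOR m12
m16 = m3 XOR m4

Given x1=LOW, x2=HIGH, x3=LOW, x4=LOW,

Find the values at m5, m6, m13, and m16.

m1 = x2 XOR x3 = HIGH XOR LOW = HIGH
m2 = x1 AND m1 = LOW AND HIGH = LOW
m3 = x4 XNOR x1 = LOW XNOR LOW = HIGH
m4 = m1 XOR x2 = HIGH XOR HIGH = LOW
m5 = m3 XOR x3 = HIGH XOR LOW = HIGH
m6 = x4 XOR m1 = LOW XOR HIGH = HIGH
m7 = m4 XNOR m3 = LOW XNOR HIGH = LOW
m9 = m7 XOR m2 = LOW XOR LOW = LOW
m11 = m2 XOR m9 = LOW XOR LOW = LOW
m12 = x2 XOR m11 = HIGH XOR LOW = HIGH
m13 = x4 XOR m12 = LOW XOR HIGH = HIGH
m16 = m3 XOR m4 = HIGH XOR LOW = HIGH

m5 = HIGH; m6 = HIGH; m13 = HIGH; m16 = HIGH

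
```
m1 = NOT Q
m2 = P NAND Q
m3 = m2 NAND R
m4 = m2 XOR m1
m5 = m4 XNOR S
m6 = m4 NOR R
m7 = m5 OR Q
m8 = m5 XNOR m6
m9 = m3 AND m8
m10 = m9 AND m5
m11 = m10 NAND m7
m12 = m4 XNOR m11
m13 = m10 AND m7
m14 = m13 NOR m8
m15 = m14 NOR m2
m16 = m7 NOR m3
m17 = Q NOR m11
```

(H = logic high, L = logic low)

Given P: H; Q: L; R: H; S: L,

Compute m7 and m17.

m7 = H, m17 = L

m1 = NOT Q = NOT L = H
m2 = P NAND Q = H NAND L = H
m3 = m2 NAND R = H NAND H = L
m4 = m2 XOR m1 = H XOR H = L
m5 = m4 XNOR S = L XNOR L = H
m6 = m4 NOR R = L NOR H = L
m7 = m5 OR Q = H OR L = H
m8 = m5 XNOR m6 = H XNOR L = L
m9 = m3 AND m8 = L AND L = L
m10 = m9 AND m5 = L AND H = L
m11 = m10 NAND m7 = L NAND H = H
m17 = Q NOR m11 = L NOR H = L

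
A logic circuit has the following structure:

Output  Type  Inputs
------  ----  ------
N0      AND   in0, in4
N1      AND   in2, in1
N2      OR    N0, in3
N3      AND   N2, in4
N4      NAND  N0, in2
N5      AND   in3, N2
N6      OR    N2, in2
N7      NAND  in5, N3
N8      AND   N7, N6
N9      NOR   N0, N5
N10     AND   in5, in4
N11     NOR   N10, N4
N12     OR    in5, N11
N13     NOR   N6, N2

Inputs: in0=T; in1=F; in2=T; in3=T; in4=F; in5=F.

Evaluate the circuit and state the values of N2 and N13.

N2 = T, N13 = F

N0 = in0 AND in4 = T AND F = F
N2 = N0 OR in3 = F OR T = T
N6 = N2 OR in2 = T OR T = T
N13 = N6 NOR N2 = T NOR T = F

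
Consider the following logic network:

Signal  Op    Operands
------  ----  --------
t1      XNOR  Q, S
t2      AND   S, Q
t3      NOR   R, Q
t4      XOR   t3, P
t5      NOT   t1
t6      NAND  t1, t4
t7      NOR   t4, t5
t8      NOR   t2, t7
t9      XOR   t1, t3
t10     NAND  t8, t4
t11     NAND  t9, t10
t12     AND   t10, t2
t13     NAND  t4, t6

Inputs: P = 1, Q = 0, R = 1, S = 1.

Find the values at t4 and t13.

t4 = 1, t13 = 0

t1 = Q XNOR S = 0 XNOR 1 = 0
t3 = R NOR Q = 1 NOR 0 = 0
t4 = t3 XOR P = 0 XOR 1 = 1
t6 = t1 NAND t4 = 0 NAND 1 = 1
t13 = t4 NAND t6 = 1 NAND 1 = 0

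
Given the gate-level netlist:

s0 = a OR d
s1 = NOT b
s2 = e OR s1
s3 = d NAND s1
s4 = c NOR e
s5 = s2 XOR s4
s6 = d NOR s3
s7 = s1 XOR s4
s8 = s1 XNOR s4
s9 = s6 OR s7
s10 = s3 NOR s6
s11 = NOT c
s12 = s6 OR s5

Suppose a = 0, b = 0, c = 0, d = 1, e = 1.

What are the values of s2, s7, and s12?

s1 = NOT b = NOT 0 = 1
s2 = e OR s1 = 1 OR 1 = 1
s3 = d NAND s1 = 1 NAND 1 = 0
s4 = c NOR e = 0 NOR 1 = 0
s5 = s2 XOR s4 = 1 XOR 0 = 1
s6 = d NOR s3 = 1 NOR 0 = 0
s7 = s1 XOR s4 = 1 XOR 0 = 1
s12 = s6 OR s5 = 0 OR 1 = 1

s2 = 1; s7 = 1; s12 = 1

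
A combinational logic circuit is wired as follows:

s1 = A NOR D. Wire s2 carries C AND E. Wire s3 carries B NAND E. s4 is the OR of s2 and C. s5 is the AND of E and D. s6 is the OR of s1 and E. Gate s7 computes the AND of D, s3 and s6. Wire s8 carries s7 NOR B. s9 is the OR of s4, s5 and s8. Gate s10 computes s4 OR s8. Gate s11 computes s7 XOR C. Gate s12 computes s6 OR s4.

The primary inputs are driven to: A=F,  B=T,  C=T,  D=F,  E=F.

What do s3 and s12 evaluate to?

s1 = A NOR D = F NOR F = T
s2 = C AND E = T AND F = F
s3 = B NAND E = T NAND F = T
s4 = s2 OR C = F OR T = T
s6 = s1 OR E = T OR F = T
s12 = s6 OR s4 = T OR T = T

s3 = T, s12 = T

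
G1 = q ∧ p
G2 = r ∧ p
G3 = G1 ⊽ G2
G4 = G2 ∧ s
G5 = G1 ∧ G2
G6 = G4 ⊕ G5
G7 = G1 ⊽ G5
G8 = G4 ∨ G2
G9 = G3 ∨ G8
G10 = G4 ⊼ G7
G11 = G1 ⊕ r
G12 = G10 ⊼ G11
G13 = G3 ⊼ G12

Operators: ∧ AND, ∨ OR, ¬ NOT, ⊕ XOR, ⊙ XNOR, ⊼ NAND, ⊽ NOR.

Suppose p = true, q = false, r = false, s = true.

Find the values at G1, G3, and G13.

G1 = q AND p = false AND true = false
G2 = r AND p = false AND true = false
G3 = G1 NOR G2 = false NOR false = true
G4 = G2 AND s = false AND true = false
G5 = G1 AND G2 = false AND false = false
G7 = G1 NOR G5 = false NOR false = true
G10 = G4 NAND G7 = false NAND true = true
G11 = G1 XOR r = false XOR false = false
G12 = G10 NAND G11 = true NAND false = true
G13 = G3 NAND G12 = true NAND true = false

G1 = false, G3 = true, G13 = false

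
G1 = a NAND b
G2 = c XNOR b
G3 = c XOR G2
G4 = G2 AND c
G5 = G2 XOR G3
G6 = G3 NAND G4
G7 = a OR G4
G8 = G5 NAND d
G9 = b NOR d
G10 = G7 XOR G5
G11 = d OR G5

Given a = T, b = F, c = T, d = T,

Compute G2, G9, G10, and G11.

G2 = c XNOR b = T XNOR F = F
G3 = c XOR G2 = T XOR F = T
G4 = G2 AND c = F AND T = F
G5 = G2 XOR G3 = F XOR T = T
G7 = a OR G4 = T OR F = T
G9 = b NOR d = F NOR T = F
G10 = G7 XOR G5 = T XOR T = F
G11 = d OR G5 = T OR T = T

G2 = F, G9 = F, G10 = F, G11 = T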